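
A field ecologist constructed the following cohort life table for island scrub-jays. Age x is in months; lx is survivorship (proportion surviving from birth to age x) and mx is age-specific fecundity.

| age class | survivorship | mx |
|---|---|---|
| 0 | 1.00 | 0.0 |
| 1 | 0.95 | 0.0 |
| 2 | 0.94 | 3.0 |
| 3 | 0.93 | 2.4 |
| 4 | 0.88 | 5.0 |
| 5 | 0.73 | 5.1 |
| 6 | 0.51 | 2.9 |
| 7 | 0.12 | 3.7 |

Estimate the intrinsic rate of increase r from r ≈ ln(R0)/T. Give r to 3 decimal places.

R0 = Σ lx·mx = 0 + 0 + 2.82 + 2.232 + 4.4 + 3.723 + 1.479 + 0.444 = 15.098
Σ x·lx·mx = 60.533; T = 60.533/15.098 = 4.00934…
r ≈ ln(R0)/T = ln(15.098)/4.00934… = 0.67706… → 0.677

0.677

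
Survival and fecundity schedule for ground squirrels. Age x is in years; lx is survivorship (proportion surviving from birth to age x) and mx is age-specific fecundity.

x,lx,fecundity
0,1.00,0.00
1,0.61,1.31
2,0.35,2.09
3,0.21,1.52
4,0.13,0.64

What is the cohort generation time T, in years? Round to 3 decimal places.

lx·mx: 0, 0.7991, 0.7315, 0.3192, 0.0832 → R0 = 1.933
x·lx·mx: 0, 0.7991, 1.463, 0.9576, 0.3328 → Σ = 3.5525
T = 3.5525 / 1.933 = 1.837817… → 1.838

1.838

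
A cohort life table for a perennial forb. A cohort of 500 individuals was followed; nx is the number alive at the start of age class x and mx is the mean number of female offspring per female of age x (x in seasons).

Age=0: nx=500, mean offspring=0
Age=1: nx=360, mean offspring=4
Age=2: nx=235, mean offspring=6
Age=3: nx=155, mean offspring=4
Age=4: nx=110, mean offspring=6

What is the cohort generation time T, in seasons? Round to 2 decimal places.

lx = nx/n0 = nx/500: 1, 0.72, 0.47, 0.31, 0.22
lx·mx: 0, 2.88, 2.82, 1.24, 1.32 → R0 = 8.26
x·lx·mx: 0, 2.88, 5.64, 3.72, 5.28 → Σ = 17.52
T = 17.52 / 8.26 = 2.121065… → 2.12

2.12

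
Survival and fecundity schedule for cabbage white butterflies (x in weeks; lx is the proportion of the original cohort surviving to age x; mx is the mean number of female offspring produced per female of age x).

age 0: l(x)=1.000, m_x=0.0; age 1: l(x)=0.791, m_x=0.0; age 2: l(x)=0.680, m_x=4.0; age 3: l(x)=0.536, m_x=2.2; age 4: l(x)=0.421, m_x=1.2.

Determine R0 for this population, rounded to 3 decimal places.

lx·mx by age: 0, 0, 2.72, 1.1792, 0.5052
R0 = Σ lx·mx = 4.4044 → 4.404

4.404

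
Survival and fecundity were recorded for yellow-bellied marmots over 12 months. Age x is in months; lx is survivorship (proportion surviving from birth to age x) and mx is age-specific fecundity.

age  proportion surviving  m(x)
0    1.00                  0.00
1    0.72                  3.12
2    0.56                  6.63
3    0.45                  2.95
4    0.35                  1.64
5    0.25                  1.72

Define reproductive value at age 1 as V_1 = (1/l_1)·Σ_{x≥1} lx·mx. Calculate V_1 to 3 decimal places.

11.515

lx·mx for x ≥ 1: 2.2464, 3.7128, 1.3275, 0.574, 0.43 → sum = 8.2907
V_1 = 8.2907 / l_1 = 8.2907 / 0.72 = 11.514861… → 11.515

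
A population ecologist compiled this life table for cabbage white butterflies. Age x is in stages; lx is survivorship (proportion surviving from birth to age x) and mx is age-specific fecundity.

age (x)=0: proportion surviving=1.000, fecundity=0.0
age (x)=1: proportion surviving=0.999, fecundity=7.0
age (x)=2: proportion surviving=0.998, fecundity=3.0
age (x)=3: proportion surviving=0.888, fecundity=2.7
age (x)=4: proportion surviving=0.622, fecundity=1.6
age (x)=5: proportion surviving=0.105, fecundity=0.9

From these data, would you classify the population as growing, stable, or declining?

R0 = Σ lx·mx = 0 + 6.993 + 2.994 + 2.3976 + 0.9952 + 0.0945 = 13.4743
R0 > 1, so the population is growing.

growing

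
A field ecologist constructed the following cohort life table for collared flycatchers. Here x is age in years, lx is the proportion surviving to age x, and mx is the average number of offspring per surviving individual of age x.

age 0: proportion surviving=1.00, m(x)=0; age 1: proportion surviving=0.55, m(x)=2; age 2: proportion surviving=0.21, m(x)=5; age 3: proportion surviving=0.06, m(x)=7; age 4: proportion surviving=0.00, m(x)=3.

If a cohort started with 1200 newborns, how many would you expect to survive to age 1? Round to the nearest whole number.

Expected survivors = N0 · l_1 = 1200 × 0.55 = 660 → 660

660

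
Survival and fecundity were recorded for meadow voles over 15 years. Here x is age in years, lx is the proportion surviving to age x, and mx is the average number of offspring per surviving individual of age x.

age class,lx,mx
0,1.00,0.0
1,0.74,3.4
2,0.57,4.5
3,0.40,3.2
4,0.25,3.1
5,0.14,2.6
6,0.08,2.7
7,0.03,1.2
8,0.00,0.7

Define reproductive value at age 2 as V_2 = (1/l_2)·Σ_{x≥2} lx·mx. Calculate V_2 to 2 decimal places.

lx·mx for x ≥ 2: 2.565, 1.28, 0.775, 0.364, 0.216, 0.036, 0 → sum = 5.236
V_2 = 5.236 / l_2 = 5.236 / 0.57 = 9.185965… → 9.19

9.19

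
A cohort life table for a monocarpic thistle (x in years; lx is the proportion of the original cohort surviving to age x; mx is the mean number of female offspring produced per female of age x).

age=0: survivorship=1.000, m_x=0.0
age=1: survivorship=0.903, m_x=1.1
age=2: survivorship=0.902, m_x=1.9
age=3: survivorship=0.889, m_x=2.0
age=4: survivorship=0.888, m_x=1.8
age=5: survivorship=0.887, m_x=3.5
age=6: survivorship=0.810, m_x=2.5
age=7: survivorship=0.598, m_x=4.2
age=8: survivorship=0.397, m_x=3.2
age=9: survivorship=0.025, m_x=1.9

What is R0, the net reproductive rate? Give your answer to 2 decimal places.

15.04

lx·mx by age: 0, 0.9933, 1.7138, 1.778, 1.5984, 3.1045, 2.025, 2.5116, 1.2704, 0.0475
R0 = Σ lx·mx = 15.0425 → 15.04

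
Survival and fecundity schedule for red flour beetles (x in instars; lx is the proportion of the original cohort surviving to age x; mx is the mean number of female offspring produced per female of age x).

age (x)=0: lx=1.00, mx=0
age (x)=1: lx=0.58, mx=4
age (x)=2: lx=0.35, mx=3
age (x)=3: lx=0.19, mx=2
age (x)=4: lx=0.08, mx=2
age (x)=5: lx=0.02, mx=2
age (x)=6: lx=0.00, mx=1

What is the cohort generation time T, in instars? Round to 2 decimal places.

lx·mx: 0, 2.32, 1.05, 0.38, 0.16, 0.04, 0 → R0 = 3.95
x·lx·mx: 0, 2.32, 2.1, 1.14, 0.64, 0.2, 0 → Σ = 6.4
T = 6.4 / 3.95 = 1.620253… → 1.62

1.62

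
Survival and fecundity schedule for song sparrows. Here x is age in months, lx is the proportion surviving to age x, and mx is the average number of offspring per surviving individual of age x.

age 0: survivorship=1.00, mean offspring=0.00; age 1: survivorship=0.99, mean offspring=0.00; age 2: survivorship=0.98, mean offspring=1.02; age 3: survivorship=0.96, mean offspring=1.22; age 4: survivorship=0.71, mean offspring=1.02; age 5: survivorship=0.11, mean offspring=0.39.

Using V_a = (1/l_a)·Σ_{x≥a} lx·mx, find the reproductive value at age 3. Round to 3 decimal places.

2.019

lx·mx for x ≥ 3: 1.1712, 0.7242, 0.0429 → sum = 1.9383
V_3 = 1.9383 / l_3 = 1.9383 / 0.96 = 2.019063… → 2.019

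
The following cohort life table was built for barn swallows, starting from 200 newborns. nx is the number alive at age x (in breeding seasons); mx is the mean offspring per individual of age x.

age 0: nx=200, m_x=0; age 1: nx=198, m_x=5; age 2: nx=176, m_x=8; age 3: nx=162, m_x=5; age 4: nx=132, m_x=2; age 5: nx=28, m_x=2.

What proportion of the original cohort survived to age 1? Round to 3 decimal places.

0.990

l_1 = n_1/n_0 = 198/200 = 0.99 → 0.990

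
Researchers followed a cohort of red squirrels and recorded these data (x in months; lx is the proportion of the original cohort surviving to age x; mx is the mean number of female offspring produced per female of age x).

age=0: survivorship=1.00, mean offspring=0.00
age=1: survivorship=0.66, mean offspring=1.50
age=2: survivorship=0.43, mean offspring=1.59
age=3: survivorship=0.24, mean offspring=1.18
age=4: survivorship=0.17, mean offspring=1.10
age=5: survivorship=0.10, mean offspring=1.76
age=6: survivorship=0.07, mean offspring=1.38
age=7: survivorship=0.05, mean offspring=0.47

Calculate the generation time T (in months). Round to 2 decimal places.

lx·mx: 0, 0.99, 0.6837, 0.2832, 0.187, 0.176, 0.0966, 0.0235 → R0 = 2.44
x·lx·mx: 0, 0.99, 1.3674, 0.8496, 0.748, 0.88, 0.5796, 0.1645 → Σ = 5.5791
T = 5.5791 / 2.44 = 2.286516… → 2.29

2.29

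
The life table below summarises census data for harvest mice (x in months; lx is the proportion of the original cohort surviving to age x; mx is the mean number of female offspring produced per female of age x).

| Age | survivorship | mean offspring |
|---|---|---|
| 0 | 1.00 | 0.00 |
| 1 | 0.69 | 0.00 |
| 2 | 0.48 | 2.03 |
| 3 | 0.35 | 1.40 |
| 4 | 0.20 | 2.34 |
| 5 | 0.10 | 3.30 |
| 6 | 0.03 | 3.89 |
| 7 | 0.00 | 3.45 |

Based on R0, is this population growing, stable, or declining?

growing

R0 = Σ lx·mx = 0 + 0 + 0.9744 + 0.49 + 0.468 + 0.33 + 0.1167 + 0 = 2.3791
R0 > 1, so the population is growing.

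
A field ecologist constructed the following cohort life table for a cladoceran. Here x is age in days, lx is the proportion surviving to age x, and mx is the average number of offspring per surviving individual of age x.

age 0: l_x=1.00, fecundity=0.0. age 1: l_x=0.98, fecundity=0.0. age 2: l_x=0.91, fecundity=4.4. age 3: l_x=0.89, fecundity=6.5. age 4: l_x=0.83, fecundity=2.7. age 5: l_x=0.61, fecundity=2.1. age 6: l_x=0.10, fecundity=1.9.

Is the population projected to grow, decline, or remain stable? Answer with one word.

R0 = Σ lx·mx = 0 + 0 + 4.004 + 5.785 + 2.241 + 1.281 + 0.19 = 13.501
R0 > 1, so the population is growing.

growing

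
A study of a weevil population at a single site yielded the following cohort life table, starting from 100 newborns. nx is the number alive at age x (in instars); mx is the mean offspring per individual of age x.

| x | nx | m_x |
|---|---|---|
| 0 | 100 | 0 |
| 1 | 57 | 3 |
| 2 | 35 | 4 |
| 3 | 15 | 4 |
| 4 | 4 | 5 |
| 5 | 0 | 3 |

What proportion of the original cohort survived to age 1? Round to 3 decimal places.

l_1 = n_1/n_0 = 57/100 = 0.57 → 0.570

0.570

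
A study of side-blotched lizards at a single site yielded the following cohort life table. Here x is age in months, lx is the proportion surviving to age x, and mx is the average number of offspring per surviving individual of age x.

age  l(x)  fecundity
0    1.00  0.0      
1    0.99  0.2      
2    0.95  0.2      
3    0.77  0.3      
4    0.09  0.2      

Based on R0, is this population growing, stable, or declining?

R0 = Σ lx·mx = 0 + 0.198 + 0.19 + 0.231 + 0.018 = 0.637
R0 < 1, so the population is declining.

declining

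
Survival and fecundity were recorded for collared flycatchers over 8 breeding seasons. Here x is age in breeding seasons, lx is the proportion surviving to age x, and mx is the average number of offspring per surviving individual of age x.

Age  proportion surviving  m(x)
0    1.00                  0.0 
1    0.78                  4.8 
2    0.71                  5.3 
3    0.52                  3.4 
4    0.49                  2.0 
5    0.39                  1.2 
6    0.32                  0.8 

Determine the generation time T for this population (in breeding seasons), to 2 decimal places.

2.22

lx·mx: 0, 3.744, 3.763, 1.768, 0.98, 0.468, 0.256 → R0 = 10.979
x·lx·mx: 0, 3.744, 7.526, 5.304, 3.92, 2.34, 1.536 → Σ = 24.37
T = 24.37 / 10.979 = 2.219692… → 2.22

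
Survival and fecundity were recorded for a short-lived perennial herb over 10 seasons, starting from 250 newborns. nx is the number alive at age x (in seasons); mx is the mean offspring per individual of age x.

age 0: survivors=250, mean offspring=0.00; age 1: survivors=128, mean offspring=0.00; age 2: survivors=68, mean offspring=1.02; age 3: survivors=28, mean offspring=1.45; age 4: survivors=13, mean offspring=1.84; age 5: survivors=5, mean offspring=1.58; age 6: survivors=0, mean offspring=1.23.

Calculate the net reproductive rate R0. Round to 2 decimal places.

lx = nx/n0 = nx/250: 1, 0.512, 0.272, 0.112, 0.052, 0.02, 0
lx·mx by age: 0, 0, 0.27744, 0.1624, 0.09568, 0.0316, 0
R0 = Σ lx·mx = 0.56712 → 0.57

0.57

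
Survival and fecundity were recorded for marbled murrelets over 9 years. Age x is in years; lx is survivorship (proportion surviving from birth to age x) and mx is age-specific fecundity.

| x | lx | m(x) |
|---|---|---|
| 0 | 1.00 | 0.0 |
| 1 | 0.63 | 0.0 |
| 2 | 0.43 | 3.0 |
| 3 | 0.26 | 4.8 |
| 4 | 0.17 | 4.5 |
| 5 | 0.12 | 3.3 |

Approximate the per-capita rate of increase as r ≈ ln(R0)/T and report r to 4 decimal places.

R0 = Σ lx·mx = 0 + 0 + 1.29 + 1.248 + 0.765 + 0.396 = 3.699
Σ x·lx·mx = 11.364; T = 11.364/3.699 = 3.07218…
r ≈ ln(R0)/T = ln(3.699)/3.07218… = 0.425776… → 0.4258

0.4258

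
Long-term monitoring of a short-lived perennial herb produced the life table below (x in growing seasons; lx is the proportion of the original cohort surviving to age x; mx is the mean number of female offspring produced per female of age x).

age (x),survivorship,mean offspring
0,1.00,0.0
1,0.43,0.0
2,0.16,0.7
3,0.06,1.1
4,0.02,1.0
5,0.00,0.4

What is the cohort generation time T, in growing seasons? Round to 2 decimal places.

2.54

lx·mx: 0, 0, 0.112, 0.066, 0.02, 0 → R0 = 0.198
x·lx·mx: 0, 0, 0.224, 0.198, 0.08, 0 → Σ = 0.502
T = 0.502 / 0.198 = 2.535354… → 2.54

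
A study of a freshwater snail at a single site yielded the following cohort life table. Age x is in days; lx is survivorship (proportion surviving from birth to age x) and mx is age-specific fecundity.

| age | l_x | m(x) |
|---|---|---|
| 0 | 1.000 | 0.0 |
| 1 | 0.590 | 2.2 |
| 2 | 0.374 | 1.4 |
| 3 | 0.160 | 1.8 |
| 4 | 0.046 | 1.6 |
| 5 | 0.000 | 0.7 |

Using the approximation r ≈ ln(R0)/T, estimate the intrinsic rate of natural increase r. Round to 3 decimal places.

R0 = Σ lx·mx = 0 + 1.298 + 0.5236 + 0.288 + 0.0736 + 0 = 2.1832
Σ x·lx·mx = 3.5036; T = 3.5036/2.1832 = 1.6048…
r ≈ ln(R0)/T = ln(2.1832)/1.6048… = 0.48654… → 0.487

0.487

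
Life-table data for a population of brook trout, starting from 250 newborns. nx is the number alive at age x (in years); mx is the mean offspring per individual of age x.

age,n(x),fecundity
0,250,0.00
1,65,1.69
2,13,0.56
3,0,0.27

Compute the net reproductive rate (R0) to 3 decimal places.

0.469

lx = nx/n0 = nx/250: 1, 0.26, 0.052, 0
lx·mx by age: 0, 0.4394, 0.02912, 0
R0 = Σ lx·mx = 0.46852 → 0.469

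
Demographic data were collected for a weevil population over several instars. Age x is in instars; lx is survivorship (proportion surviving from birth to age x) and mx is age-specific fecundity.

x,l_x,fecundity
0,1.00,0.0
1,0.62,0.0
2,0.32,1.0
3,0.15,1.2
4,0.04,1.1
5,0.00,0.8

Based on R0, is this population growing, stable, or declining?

R0 = Σ lx·mx = 0 + 0 + 0.32 + 0.18 + 0.044 + 0 = 0.544
R0 < 1, so the population is declining.

declining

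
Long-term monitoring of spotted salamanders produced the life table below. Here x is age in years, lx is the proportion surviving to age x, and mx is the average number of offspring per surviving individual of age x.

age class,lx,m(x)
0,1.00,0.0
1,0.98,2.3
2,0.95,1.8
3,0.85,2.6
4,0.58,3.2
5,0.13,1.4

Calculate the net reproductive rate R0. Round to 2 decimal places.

8.21

lx·mx by age: 0, 2.254, 1.71, 2.21, 1.856, 0.182
R0 = Σ lx·mx = 8.212 → 8.21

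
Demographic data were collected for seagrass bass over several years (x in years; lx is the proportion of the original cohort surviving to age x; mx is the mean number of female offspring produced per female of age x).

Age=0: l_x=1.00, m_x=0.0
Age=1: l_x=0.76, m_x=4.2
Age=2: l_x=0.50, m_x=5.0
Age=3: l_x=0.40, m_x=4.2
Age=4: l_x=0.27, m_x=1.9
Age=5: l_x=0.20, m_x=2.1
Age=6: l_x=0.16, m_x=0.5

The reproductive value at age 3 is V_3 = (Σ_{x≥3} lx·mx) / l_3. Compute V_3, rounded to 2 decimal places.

lx·mx for x ≥ 3: 1.68, 0.513, 0.42, 0.08 → sum = 2.693
V_3 = 2.693 / l_3 = 2.693 / 0.4 = 6.7325 → 6.73

6.73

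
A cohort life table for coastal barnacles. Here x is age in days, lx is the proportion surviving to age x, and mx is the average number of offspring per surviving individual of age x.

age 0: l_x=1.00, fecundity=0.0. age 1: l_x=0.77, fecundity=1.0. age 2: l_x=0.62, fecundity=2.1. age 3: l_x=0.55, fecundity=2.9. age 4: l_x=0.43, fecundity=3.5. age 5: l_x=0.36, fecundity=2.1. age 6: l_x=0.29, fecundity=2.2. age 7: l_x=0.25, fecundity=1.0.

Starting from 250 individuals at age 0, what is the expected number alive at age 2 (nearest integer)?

155

Expected survivors = N0 · l_2 = 250 × 0.62 = 155 → 155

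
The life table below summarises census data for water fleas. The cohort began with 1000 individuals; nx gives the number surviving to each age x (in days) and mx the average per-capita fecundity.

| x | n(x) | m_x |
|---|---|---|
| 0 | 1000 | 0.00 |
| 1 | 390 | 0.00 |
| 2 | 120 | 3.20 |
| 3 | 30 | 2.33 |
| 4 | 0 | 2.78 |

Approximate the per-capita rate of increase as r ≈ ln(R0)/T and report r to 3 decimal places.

-0.367

lx = nx/n0 = nx/1000: 1, 0.39, 0.12, 0.03, 0
R0 = Σ lx·mx = 0 + 0 + 0.384 + 0.0699 + 0 = 0.4539
Σ x·lx·mx = 0.9777; T = 0.9777/0.4539 = 2.154…
r ≈ ln(R0)/T = ln(0.4539)/2.154… = -0.3667… → -0.367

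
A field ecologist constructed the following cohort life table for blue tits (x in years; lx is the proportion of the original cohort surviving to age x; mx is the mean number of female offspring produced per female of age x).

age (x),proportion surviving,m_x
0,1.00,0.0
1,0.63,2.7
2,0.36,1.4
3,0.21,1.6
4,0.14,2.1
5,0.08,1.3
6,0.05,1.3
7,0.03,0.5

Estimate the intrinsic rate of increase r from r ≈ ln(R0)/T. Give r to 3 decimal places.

0.565

R0 = Σ lx·mx = 0 + 1.701 + 0.504 + 0.336 + 0.294 + 0.104 + 0.065 + 0.015 = 3.019
Σ x·lx·mx = 5.908; T = 5.908/3.019 = 1.95694…
r ≈ ln(R0)/T = ln(3.019)/1.95694… = 0.56462… → 0.565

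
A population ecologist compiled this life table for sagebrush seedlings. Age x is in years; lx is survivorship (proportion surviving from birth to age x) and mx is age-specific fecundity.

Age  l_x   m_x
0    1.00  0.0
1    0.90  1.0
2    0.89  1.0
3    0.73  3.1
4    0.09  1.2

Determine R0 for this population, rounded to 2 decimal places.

4.16

lx·mx by age: 0, 0.9, 0.89, 2.263, 0.108
R0 = Σ lx·mx = 4.161 → 4.16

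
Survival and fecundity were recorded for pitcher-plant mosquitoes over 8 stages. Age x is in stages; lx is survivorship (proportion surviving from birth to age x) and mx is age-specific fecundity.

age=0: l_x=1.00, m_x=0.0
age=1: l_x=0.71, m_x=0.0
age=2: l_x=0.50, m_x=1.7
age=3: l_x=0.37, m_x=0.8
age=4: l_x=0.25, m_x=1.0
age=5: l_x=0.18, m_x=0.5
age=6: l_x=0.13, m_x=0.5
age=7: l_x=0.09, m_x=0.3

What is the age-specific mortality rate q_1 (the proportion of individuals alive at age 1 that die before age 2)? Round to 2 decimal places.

q_1 = (l_1 − l_2) / l_1 = (0.71 − 0.5) / 0.71
     = 0.21 / 0.71 = 0.295775… → 0.30

0.30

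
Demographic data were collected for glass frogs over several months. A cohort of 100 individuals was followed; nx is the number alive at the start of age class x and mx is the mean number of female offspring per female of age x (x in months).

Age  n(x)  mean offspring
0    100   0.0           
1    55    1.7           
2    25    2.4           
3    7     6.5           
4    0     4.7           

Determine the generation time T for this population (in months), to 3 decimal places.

1.759

lx = nx/n0 = nx/100: 1, 0.55, 0.25, 0.07, 0
lx·mx: 0, 0.935, 0.6, 0.455, 0 → R0 = 1.99
x·lx·mx: 0, 0.935, 1.2, 1.365, 0 → Σ = 3.5
T = 3.5 / 1.99 = 1.758794… → 1.759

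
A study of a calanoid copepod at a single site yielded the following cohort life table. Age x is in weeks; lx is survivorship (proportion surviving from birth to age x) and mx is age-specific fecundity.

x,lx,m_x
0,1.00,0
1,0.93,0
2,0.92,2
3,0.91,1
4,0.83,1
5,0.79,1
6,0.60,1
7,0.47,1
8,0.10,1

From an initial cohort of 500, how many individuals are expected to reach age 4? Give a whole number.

Expected survivors = N0 · l_4 = 500 × 0.83 = 415 → 415

415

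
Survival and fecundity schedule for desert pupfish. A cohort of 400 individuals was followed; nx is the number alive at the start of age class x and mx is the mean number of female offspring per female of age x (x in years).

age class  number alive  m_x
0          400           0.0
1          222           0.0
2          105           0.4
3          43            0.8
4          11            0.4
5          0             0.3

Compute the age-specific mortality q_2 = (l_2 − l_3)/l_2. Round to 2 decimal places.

lx = nx/n0 = nx/400: 1, 0.555, 0.2625, 0.1075, 0.0275, 0
q_2 = (l_2 − l_3) / l_2 = (0.2625 − 0.1075) / 0.2625
     = 0.155 / 0.2625 = 0.590476… → 0.59

0.59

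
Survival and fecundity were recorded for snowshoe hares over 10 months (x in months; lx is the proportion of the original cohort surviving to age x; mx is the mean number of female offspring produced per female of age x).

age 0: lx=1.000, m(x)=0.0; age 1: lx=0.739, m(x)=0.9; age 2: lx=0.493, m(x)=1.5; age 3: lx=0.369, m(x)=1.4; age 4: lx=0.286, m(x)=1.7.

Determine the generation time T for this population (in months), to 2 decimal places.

2.34

lx·mx: 0, 0.6651, 0.7395, 0.5166, 0.4862 → R0 = 2.4074
x·lx·mx: 0, 0.6651, 1.479, 1.5498, 1.9448 → Σ = 5.6387
T = 5.6387 / 2.4074 = 2.342236… → 2.34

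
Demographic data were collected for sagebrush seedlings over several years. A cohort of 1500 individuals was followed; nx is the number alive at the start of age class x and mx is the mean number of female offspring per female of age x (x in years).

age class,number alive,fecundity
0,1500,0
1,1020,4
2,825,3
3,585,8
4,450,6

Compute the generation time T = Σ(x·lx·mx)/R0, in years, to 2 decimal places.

lx = nx/n0 = nx/1500: 1, 0.68, 0.55, 0.39, 0.3
lx·mx: 0, 2.72, 1.65, 3.12, 1.8 → R0 = 9.29
x·lx·mx: 0, 2.72, 3.3, 9.36, 7.2 → Σ = 22.58
T = 22.58 / 9.29 = 2.430571… → 2.43

2.43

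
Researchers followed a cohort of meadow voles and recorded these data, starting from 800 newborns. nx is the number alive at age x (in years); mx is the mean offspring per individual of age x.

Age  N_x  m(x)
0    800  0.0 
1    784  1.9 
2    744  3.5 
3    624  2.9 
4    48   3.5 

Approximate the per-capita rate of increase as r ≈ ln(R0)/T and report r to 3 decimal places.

lx = nx/n0 = nx/800: 1, 0.98, 0.93, 0.78, 0.06
R0 = Σ lx·mx = 0 + 1.862 + 3.255 + 2.262 + 0.21 = 7.589
Σ x·lx·mx = 15.998; T = 15.998/7.589 = 2.10805…
r ≈ ln(R0)/T = ln(7.589)/2.10805… = 0.96141… → 0.961

0.961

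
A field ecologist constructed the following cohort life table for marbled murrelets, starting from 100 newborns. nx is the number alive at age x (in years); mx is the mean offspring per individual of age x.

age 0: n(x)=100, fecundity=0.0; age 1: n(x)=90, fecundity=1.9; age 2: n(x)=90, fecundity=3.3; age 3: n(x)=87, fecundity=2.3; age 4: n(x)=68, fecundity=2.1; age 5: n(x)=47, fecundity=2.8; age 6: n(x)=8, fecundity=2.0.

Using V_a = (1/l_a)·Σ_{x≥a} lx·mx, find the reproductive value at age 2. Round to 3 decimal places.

lx = nx/n0 = nx/100: 1, 0.9, 0.9, 0.87, 0.68, 0.47, 0.08
lx·mx for x ≥ 2: 2.97, 2.001, 1.428, 1.316, 0.16 → sum = 7.875
V_2 = 7.875 / l_2 = 7.875 / 0.9 = 8.75 → 8.750

8.750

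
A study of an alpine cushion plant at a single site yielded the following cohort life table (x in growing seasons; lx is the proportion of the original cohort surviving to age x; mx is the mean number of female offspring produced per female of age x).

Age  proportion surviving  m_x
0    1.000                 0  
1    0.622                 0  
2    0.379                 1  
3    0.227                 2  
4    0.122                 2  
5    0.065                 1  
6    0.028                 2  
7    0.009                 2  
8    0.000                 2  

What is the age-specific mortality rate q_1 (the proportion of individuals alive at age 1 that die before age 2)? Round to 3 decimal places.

q_1 = (l_1 − l_2) / l_1 = (0.622 − 0.379) / 0.622
     = 0.243 / 0.622 = 0.390675… → 0.391

0.391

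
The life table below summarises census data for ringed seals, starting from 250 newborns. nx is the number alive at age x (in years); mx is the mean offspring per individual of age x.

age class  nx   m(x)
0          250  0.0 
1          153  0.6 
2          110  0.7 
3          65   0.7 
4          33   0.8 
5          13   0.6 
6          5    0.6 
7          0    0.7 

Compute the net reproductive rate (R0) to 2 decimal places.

lx = nx/n0 = nx/250: 1, 0.612, 0.44, 0.26, 0.132, 0.052, 0.02, 0
lx·mx by age: 0, 0.3672, 0.308, 0.182, 0.1056, 0.0312, 0.012, 0
R0 = Σ lx·mx = 1.006 → 1.01

1.01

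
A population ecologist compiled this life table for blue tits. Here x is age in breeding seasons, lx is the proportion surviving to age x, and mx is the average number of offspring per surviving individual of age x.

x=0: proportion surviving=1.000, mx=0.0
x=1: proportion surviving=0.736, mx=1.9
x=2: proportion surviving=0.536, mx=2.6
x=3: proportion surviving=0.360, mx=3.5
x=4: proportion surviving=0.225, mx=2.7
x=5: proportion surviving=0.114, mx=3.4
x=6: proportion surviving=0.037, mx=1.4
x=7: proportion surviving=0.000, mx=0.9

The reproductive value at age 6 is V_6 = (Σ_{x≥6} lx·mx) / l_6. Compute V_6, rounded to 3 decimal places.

lx·mx for x ≥ 6: 0.0518, 0 → sum = 0.0518
V_6 = 0.0518 / l_6 = 0.0518 / 0.037 = 1.4 → 1.400

1.400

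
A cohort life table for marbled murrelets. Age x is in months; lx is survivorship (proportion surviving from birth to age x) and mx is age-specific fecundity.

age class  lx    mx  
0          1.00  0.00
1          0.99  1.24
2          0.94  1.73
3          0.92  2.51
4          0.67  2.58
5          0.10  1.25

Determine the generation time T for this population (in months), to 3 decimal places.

lx·mx: 0, 1.2276, 1.6262, 2.3092, 1.7286, 0.125 → R0 = 7.0166
x·lx·mx: 0, 1.2276, 3.2524, 6.9276, 6.9144, 0.625 → Σ = 18.947
T = 18.947 / 7.0166 = 2.700311… → 2.700

2.700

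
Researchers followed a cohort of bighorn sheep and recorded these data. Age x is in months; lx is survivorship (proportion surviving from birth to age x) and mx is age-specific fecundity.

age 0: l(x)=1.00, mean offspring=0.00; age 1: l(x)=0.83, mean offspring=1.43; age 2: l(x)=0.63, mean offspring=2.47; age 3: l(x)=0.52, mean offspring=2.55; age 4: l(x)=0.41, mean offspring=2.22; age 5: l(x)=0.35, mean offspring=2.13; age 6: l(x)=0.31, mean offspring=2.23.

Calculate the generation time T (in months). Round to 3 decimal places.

3.085

lx·mx: 0, 1.1869, 1.5561, 1.326, 0.9102, 0.7455, 0.6913 → R0 = 6.416
x·lx·mx: 0, 1.1869, 3.1122, 3.978, 3.6408, 3.7275, 4.1478 → Σ = 19.7932
T = 19.7932 / 6.416 = 3.084975… → 3.085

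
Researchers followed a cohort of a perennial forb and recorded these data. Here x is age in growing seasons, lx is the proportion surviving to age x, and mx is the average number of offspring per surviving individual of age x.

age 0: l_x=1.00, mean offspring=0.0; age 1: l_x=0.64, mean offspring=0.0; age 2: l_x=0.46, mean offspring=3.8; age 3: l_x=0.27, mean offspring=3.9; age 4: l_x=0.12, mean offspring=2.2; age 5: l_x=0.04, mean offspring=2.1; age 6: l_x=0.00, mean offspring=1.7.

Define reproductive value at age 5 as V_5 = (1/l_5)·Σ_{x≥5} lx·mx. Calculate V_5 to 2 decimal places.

2.10

lx·mx for x ≥ 5: 0.084, 0 → sum = 0.084
V_5 = 0.084 / l_5 = 0.084 / 0.04 = 2.1 → 2.10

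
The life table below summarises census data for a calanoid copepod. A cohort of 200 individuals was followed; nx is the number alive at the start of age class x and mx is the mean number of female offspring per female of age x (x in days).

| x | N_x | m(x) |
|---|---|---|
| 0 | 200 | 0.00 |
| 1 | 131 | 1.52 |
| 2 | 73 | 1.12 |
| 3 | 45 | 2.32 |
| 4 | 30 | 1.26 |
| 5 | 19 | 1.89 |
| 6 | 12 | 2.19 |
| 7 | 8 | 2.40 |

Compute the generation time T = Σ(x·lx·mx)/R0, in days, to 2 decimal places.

lx = nx/n0 = nx/200: 1, 0.655, 0.365, 0.225, 0.15, 0.095, 0.06, 0.04
lx·mx: 0, 0.9956, 0.4088, 0.522, 0.189, 0.17955, 0.1314, 0.096 → R0 = 2.52235
x·lx·mx: 0, 0.9956, 0.8176, 1.566, 0.756, 0.89775, 0.7884, 0.672 → Σ = 6.49335
T = 6.49335 / 2.52235 = 2.574326… → 2.57

2.57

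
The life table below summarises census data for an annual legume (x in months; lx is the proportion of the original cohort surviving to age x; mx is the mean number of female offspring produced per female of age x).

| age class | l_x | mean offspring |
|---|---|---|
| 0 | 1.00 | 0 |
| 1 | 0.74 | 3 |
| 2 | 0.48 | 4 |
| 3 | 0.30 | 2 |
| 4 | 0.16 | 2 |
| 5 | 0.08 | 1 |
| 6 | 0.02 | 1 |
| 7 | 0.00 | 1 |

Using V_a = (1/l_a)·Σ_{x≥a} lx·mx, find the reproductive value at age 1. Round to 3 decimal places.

6.973

lx·mx for x ≥ 1: 2.22, 1.92, 0.6, 0.32, 0.08, 0.02, 0 → sum = 5.16
V_1 = 5.16 / l_1 = 5.16 / 0.74 = 6.972973… → 6.973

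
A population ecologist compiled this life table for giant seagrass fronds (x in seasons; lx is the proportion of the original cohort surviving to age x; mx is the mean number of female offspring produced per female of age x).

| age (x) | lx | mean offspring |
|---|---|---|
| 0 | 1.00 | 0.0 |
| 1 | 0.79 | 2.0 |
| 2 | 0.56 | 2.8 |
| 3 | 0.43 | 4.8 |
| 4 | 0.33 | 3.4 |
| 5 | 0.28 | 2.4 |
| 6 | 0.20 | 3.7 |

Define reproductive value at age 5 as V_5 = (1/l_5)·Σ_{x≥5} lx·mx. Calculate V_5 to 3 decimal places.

5.043

lx·mx for x ≥ 5: 0.672, 0.74 → sum = 1.412
V_5 = 1.412 / l_5 = 1.412 / 0.28 = 5.042857… → 5.043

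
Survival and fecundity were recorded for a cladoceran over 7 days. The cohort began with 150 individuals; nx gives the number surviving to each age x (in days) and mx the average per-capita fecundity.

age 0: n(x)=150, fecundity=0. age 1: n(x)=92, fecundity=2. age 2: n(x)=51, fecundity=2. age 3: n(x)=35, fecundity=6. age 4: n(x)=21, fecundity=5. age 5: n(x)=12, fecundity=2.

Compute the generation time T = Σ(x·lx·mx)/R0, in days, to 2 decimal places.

lx = nx/n0 = nx/150: 1, 0.61333…, 0.34, 0.23333…, 0.14, 0.08
lx·mx: 0, 1.226667…, 0.68, 1.4…, 0.7, 0.16 → R0 = 4.166667…
x·lx·mx: 0, 1.226667…, 1.36, 4.2…, 2.8, 0.8 → Σ = 10.386667…
T = 10.386667… / 4.166667… = 2.4928… → 2.49

2.49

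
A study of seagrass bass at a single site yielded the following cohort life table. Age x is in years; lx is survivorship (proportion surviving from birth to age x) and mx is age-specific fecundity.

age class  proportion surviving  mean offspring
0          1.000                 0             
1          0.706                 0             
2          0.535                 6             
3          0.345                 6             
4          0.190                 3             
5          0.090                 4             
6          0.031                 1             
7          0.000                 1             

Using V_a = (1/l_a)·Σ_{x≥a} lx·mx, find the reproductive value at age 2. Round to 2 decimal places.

lx·mx for x ≥ 2: 3.21, 2.07, 0.57, 0.36, 0.031, 0 → sum = 6.241
V_2 = 6.241 / l_2 = 6.241 / 0.535 = 11.665421… → 11.67

11.67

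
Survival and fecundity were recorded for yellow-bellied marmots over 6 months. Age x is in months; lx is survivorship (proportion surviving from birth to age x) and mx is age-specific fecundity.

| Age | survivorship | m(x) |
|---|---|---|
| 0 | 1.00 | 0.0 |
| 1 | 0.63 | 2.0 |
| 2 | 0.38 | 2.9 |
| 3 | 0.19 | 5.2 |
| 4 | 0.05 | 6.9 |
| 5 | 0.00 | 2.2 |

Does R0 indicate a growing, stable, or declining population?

R0 = Σ lx·mx = 0 + 1.26 + 1.102 + 0.988 + 0.345 + 0 = 3.695
R0 > 1, so the population is growing.

growing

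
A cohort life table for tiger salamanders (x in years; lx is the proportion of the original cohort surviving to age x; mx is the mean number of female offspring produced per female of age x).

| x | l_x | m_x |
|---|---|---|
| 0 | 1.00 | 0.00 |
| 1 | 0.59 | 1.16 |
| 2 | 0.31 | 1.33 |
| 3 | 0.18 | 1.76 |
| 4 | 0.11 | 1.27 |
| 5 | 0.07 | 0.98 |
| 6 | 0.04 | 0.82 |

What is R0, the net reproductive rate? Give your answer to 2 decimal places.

lx·mx by age: 0, 0.6844, 0.4123, 0.3168, 0.1397, 0.0686, 0.0328
R0 = Σ lx·mx = 1.6546 → 1.65

1.65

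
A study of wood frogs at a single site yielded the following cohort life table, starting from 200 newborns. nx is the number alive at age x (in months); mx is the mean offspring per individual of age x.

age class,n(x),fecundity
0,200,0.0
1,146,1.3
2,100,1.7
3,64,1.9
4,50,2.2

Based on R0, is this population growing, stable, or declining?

lx = nx/n0 = nx/200: 1, 0.73, 0.5, 0.32, 0.25
R0 = Σ lx·mx = 0 + 0.949 + 0.85 + 0.608 + 0.55 = 2.957
R0 > 1, so the population is growing.

growing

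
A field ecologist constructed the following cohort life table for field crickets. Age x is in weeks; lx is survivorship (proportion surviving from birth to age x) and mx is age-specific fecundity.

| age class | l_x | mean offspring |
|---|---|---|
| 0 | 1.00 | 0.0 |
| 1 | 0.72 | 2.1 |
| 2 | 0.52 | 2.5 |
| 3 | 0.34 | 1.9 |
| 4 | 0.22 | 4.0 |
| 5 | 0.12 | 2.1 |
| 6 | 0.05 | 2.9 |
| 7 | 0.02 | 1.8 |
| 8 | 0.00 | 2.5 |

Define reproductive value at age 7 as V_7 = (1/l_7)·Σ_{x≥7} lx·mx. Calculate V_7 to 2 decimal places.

lx·mx for x ≥ 7: 0.036, 0 → sum = 0.036
V_7 = 0.036 / l_7 = 0.036 / 0.02 = 1.8 → 1.80

1.80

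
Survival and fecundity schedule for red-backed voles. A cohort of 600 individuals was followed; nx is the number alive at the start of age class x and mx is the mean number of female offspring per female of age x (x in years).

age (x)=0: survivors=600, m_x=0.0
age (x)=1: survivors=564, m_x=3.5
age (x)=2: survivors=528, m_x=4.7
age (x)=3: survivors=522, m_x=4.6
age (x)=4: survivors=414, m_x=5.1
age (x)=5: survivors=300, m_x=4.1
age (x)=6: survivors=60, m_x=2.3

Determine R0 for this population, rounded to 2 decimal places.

17.23

lx = nx/n0 = nx/600: 1, 0.94, 0.88, 0.87, 0.69, 0.5, 0.1
lx·mx by age: 0, 3.29, 4.136, 4.002, 3.519, 2.05, 0.23
R0 = Σ lx·mx = 17.227 → 17.23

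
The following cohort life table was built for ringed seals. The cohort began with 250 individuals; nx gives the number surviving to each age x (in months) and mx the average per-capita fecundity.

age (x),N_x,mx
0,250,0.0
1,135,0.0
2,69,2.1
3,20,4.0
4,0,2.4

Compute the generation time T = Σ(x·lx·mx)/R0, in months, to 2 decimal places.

lx = nx/n0 = nx/250: 1, 0.54, 0.276, 0.08, 0
lx·mx: 0, 0, 0.5796, 0.32, 0 → R0 = 0.8996
x·lx·mx: 0, 0, 1.1592, 0.96, 0 → Σ = 2.1192
T = 2.1192 / 0.8996 = 2.355714… → 2.36

2.36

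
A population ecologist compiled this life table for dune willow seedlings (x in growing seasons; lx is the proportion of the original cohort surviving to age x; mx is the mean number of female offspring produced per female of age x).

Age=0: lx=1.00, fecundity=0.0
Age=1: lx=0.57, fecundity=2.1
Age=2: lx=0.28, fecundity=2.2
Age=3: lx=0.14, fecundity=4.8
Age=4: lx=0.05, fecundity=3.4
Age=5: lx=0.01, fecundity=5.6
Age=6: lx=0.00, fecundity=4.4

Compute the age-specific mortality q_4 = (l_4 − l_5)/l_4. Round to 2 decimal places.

q_4 = (l_4 − l_5) / l_4 = (0.05 − 0.01) / 0.05
     = 0.04 / 0.05 = 0.8 → 0.80

0.80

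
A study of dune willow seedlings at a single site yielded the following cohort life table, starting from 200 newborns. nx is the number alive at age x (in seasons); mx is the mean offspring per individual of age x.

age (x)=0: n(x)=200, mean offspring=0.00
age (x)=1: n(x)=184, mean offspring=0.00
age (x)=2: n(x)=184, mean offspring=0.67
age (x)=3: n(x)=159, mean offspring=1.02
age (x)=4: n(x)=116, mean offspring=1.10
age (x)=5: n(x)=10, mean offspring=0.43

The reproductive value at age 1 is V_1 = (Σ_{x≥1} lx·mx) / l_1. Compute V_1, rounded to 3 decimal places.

lx = nx/n0 = nx/200: 1, 0.92, 0.92, 0.795, 0.58, 0.05
lx·mx for x ≥ 1: 0, 0.6164, 0.8109, 0.638, 0.0215 → sum = 2.0868
V_1 = 2.0868 / l_1 = 2.0868 / 0.92 = 2.268261… → 2.268

2.268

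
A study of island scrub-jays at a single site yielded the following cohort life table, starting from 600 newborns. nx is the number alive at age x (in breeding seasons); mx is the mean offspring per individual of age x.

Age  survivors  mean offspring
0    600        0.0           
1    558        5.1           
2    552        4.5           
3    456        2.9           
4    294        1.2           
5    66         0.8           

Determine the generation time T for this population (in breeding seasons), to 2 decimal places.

lx = nx/n0 = nx/600: 1, 0.93, 0.92, 0.76, 0.49, 0.11
lx·mx: 0, 4.743, 4.14, 2.204, 0.588, 0.088 → R0 = 11.763
x·lx·mx: 0, 4.743, 8.28, 6.612, 2.352, 0.44 → Σ = 22.427
T = 22.427 / 11.763 = 1.906571… → 1.91

1.91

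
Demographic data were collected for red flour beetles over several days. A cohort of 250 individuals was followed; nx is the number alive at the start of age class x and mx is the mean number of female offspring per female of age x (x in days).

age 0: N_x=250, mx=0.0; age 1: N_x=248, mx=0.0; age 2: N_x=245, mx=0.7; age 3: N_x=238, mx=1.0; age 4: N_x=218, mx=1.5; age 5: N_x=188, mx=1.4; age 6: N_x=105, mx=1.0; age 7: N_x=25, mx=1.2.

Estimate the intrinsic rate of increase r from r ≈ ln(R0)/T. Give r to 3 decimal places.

0.380

lx = nx/n0 = nx/250: 1, 0.992, 0.98, 0.952, 0.872, 0.752, 0.42, 0.1
R0 = Σ lx·mx = 0 + 0 + 0.686 + 0.952 + 1.308 + 1.0528 + 0.42 + 0.12 = 4.5388
Σ x·lx·mx = 18.084; T = 18.084/4.5388 = 3.98431…
r ≈ ln(R0)/T = ln(4.5388)/3.98431… = 0.37965… → 0.380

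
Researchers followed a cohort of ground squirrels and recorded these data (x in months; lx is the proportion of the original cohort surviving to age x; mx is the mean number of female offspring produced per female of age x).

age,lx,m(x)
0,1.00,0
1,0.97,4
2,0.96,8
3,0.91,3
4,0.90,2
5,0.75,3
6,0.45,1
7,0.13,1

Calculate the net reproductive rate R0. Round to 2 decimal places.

18.92

lx·mx by age: 0, 3.88, 7.68, 2.73, 1.8, 2.25, 0.45, 0.13
R0 = Σ lx·mx = 18.92 → 18.92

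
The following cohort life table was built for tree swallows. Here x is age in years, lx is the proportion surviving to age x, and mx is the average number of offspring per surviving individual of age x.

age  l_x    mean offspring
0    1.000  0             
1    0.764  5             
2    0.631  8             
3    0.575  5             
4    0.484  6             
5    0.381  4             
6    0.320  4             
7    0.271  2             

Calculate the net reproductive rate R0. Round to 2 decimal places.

17.99

lx·mx by age: 0, 3.82, 5.048, 2.875, 2.904, 1.524, 1.28, 0.542
R0 = Σ lx·mx = 17.993 → 17.99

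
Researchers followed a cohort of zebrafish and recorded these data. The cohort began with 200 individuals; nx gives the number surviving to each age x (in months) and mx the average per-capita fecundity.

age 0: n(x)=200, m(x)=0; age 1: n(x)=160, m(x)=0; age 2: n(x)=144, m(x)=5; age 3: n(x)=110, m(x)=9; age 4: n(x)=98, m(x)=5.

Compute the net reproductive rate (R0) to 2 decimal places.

11.00

lx = nx/n0 = nx/200: 1, 0.8, 0.72, 0.55, 0.49
lx·mx by age: 0, 0, 3.6, 4.95, 2.45
R0 = Σ lx·mx = 11 → 11.00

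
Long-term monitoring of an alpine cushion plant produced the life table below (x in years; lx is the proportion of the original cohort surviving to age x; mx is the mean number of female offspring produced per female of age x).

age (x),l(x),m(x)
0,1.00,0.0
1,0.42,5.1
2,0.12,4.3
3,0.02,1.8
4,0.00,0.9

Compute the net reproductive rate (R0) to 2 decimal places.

2.69

lx·mx by age: 0, 2.142, 0.516, 0.036, 0
R0 = Σ lx·mx = 2.694 → 2.69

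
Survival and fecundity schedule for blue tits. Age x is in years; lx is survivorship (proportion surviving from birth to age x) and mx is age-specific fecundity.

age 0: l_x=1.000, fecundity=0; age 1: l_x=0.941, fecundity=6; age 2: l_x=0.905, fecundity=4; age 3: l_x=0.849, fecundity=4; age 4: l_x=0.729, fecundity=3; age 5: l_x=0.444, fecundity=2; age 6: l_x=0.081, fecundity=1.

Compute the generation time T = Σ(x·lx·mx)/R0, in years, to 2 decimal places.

2.32

lx·mx: 0, 5.646, 3.62, 3.396, 2.187, 0.888, 0.081 → R0 = 15.818
x·lx·mx: 0, 5.646, 7.24, 10.188, 8.748, 4.44, 0.486 → Σ = 36.748
T = 36.748 / 15.818 = 2.323176… → 2.32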